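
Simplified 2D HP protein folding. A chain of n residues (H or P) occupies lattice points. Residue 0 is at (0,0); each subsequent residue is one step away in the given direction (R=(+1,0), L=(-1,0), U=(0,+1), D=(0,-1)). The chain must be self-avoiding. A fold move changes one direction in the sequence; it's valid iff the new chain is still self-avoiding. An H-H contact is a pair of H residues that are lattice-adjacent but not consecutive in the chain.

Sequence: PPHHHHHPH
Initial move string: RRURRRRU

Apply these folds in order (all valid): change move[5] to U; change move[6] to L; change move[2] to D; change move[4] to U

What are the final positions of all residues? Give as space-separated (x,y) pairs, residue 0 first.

Initial moves: RRURRRRU
Fold: move[5]->U => RRURRURU (positions: [(0, 0), (1, 0), (2, 0), (2, 1), (3, 1), (4, 1), (4, 2), (5, 2), (5, 3)])
Fold: move[6]->L => RRURRULU (positions: [(0, 0), (1, 0), (2, 0), (2, 1), (3, 1), (4, 1), (4, 2), (3, 2), (3, 3)])
Fold: move[2]->D => RRDRRULU (positions: [(0, 0), (1, 0), (2, 0), (2, -1), (3, -1), (4, -1), (4, 0), (3, 0), (3, 1)])
Fold: move[4]->U => RRDRUULU (positions: [(0, 0), (1, 0), (2, 0), (2, -1), (3, -1), (3, 0), (3, 1), (2, 1), (2, 2)])

Answer: (0,0) (1,0) (2,0) (2,-1) (3,-1) (3,0) (3,1) (2,1) (2,2)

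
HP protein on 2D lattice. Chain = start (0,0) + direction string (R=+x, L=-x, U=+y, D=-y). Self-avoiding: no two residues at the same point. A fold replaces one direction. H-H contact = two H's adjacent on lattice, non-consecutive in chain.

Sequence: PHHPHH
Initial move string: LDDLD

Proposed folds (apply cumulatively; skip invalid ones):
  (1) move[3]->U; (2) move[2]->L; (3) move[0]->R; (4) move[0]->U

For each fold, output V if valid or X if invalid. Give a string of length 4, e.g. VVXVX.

Initial: LDDLD -> [(0, 0), (-1, 0), (-1, -1), (-1, -2), (-2, -2), (-2, -3)]
Fold 1: move[3]->U => LDDUD INVALID (collision), skipped
Fold 2: move[2]->L => LDLLD VALID
Fold 3: move[0]->R => RDLLD VALID
Fold 4: move[0]->U => UDLLD INVALID (collision), skipped

Answer: XVVX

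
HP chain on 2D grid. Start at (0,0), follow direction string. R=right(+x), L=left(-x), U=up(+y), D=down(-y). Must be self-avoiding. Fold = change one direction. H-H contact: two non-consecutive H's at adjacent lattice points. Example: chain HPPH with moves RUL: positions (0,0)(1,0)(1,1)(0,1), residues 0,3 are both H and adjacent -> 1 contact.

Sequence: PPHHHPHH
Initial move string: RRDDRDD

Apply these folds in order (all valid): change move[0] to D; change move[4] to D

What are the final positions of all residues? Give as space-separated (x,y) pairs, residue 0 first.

Initial moves: RRDDRDD
Fold: move[0]->D => DRDDRDD (positions: [(0, 0), (0, -1), (1, -1), (1, -2), (1, -3), (2, -3), (2, -4), (2, -5)])
Fold: move[4]->D => DRDDDDD (positions: [(0, 0), (0, -1), (1, -1), (1, -2), (1, -3), (1, -4), (1, -5), (1, -6)])

Answer: (0,0) (0,-1) (1,-1) (1,-2) (1,-3) (1,-4) (1,-5) (1,-6)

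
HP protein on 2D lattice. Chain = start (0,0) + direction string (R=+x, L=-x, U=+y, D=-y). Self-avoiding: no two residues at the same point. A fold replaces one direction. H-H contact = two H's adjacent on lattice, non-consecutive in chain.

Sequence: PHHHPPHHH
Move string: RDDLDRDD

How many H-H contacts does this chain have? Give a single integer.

Positions: [(0, 0), (1, 0), (1, -1), (1, -2), (0, -2), (0, -3), (1, -3), (1, -4), (1, -5)]
H-H contact: residue 3 @(1,-2) - residue 6 @(1, -3)

Answer: 1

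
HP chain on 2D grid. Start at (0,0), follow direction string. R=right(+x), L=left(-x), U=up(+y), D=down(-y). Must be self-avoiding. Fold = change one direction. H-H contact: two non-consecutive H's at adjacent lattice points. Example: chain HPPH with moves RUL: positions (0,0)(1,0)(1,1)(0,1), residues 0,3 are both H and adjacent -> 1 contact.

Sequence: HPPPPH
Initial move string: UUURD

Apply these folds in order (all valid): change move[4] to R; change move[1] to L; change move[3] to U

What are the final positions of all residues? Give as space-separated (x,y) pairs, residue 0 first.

Initial moves: UUURD
Fold: move[4]->R => UUURR (positions: [(0, 0), (0, 1), (0, 2), (0, 3), (1, 3), (2, 3)])
Fold: move[1]->L => ULURR (positions: [(0, 0), (0, 1), (-1, 1), (-1, 2), (0, 2), (1, 2)])
Fold: move[3]->U => ULUUR (positions: [(0, 0), (0, 1), (-1, 1), (-1, 2), (-1, 3), (0, 3)])

Answer: (0,0) (0,1) (-1,1) (-1,2) (-1,3) (0,3)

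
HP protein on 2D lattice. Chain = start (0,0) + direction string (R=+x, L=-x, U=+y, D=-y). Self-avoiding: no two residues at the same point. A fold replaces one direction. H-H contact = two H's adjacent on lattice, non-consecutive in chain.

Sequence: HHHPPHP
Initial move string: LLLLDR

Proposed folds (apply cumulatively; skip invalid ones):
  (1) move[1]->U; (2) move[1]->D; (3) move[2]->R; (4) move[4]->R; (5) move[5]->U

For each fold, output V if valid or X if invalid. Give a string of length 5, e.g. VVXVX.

Answer: VVXXX

Derivation:
Initial: LLLLDR -> [(0, 0), (-1, 0), (-2, 0), (-3, 0), (-4, 0), (-4, -1), (-3, -1)]
Fold 1: move[1]->U => LULLDR VALID
Fold 2: move[1]->D => LDLLDR VALID
Fold 3: move[2]->R => LDRLDR INVALID (collision), skipped
Fold 4: move[4]->R => LDLLRR INVALID (collision), skipped
Fold 5: move[5]->U => LDLLDU INVALID (collision), skipped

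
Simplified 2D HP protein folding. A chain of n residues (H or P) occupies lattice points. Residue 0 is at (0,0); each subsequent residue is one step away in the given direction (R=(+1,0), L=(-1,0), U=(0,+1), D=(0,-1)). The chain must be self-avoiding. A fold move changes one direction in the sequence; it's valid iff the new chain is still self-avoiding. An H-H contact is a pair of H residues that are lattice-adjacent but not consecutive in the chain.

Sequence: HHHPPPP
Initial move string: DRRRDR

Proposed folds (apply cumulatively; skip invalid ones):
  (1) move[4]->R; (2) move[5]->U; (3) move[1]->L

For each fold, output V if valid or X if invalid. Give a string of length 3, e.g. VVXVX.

Answer: VVX

Derivation:
Initial: DRRRDR -> [(0, 0), (0, -1), (1, -1), (2, -1), (3, -1), (3, -2), (4, -2)]
Fold 1: move[4]->R => DRRRRR VALID
Fold 2: move[5]->U => DRRRRU VALID
Fold 3: move[1]->L => DLRRRU INVALID (collision), skipped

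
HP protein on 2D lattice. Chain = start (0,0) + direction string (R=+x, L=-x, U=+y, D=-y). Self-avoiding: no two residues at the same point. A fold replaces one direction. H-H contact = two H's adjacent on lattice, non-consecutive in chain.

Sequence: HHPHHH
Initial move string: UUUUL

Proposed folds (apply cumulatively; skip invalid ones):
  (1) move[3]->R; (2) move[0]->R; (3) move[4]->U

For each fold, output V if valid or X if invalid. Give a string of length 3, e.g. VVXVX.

Answer: XVV

Derivation:
Initial: UUUUL -> [(0, 0), (0, 1), (0, 2), (0, 3), (0, 4), (-1, 4)]
Fold 1: move[3]->R => UUURL INVALID (collision), skipped
Fold 2: move[0]->R => RUUUL VALID
Fold 3: move[4]->U => RUUUU VALID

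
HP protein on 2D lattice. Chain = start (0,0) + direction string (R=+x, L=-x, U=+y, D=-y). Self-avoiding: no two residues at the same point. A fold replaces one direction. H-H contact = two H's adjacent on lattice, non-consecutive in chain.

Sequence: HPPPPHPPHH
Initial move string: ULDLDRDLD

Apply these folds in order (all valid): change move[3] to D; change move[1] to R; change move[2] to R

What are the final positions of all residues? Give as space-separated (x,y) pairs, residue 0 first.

Initial moves: ULDLDRDLD
Fold: move[3]->D => ULDDDRDLD (positions: [(0, 0), (0, 1), (-1, 1), (-1, 0), (-1, -1), (-1, -2), (0, -2), (0, -3), (-1, -3), (-1, -4)])
Fold: move[1]->R => URDDDRDLD (positions: [(0, 0), (0, 1), (1, 1), (1, 0), (1, -1), (1, -2), (2, -2), (2, -3), (1, -3), (1, -4)])
Fold: move[2]->R => URRDDRDLD (positions: [(0, 0), (0, 1), (1, 1), (2, 1), (2, 0), (2, -1), (3, -1), (3, -2), (2, -2), (2, -3)])

Answer: (0,0) (0,1) (1,1) (2,1) (2,0) (2,-1) (3,-1) (3,-2) (2,-2) (2,-3)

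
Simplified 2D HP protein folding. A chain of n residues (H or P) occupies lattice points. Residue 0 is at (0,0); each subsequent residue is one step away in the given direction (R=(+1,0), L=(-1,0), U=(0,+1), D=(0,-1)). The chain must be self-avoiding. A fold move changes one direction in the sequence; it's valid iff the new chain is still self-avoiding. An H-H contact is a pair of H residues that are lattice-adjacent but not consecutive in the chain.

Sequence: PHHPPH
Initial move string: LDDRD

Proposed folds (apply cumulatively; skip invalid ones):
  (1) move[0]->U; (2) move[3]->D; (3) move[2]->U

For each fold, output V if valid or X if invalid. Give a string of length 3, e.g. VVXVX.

Initial: LDDRD -> [(0, 0), (-1, 0), (-1, -1), (-1, -2), (0, -2), (0, -3)]
Fold 1: move[0]->U => UDDRD INVALID (collision), skipped
Fold 2: move[3]->D => LDDDD VALID
Fold 3: move[2]->U => LDUDD INVALID (collision), skipped

Answer: XVX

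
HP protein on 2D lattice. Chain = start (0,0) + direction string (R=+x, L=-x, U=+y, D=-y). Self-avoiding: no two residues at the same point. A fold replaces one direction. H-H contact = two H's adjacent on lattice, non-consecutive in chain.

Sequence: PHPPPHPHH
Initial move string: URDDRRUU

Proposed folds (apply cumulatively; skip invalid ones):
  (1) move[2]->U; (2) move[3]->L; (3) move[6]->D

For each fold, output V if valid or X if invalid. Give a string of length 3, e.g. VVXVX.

Answer: XXX

Derivation:
Initial: URDDRRUU -> [(0, 0), (0, 1), (1, 1), (1, 0), (1, -1), (2, -1), (3, -1), (3, 0), (3, 1)]
Fold 1: move[2]->U => URUDRRUU INVALID (collision), skipped
Fold 2: move[3]->L => URDLRRUU INVALID (collision), skipped
Fold 3: move[6]->D => URDDRRDU INVALID (collision), skipped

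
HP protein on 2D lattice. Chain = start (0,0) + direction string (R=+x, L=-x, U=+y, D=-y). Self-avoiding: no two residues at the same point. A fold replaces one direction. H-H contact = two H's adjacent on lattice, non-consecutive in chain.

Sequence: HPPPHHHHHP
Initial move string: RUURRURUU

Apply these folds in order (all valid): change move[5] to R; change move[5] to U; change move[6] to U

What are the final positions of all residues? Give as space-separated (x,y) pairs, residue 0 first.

Answer: (0,0) (1,0) (1,1) (1,2) (2,2) (3,2) (3,3) (3,4) (3,5) (3,6)

Derivation:
Initial moves: RUURRURUU
Fold: move[5]->R => RUURRRRUU (positions: [(0, 0), (1, 0), (1, 1), (1, 2), (2, 2), (3, 2), (4, 2), (5, 2), (5, 3), (5, 4)])
Fold: move[5]->U => RUURRURUU (positions: [(0, 0), (1, 0), (1, 1), (1, 2), (2, 2), (3, 2), (3, 3), (4, 3), (4, 4), (4, 5)])
Fold: move[6]->U => RUURRUUUU (positions: [(0, 0), (1, 0), (1, 1), (1, 2), (2, 2), (3, 2), (3, 3), (3, 4), (3, 5), (3, 6)])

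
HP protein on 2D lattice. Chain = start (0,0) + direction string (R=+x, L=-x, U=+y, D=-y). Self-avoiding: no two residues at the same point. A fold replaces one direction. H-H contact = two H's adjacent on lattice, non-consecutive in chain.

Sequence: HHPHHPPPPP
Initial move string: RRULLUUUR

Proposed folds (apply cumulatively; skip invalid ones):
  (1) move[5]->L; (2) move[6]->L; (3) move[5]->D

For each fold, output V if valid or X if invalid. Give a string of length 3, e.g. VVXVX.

Answer: VVX

Derivation:
Initial: RRULLUUUR -> [(0, 0), (1, 0), (2, 0), (2, 1), (1, 1), (0, 1), (0, 2), (0, 3), (0, 4), (1, 4)]
Fold 1: move[5]->L => RRULLLUUR VALID
Fold 2: move[6]->L => RRULLLLUR VALID
Fold 3: move[5]->D => RRULLDLUR INVALID (collision), skipped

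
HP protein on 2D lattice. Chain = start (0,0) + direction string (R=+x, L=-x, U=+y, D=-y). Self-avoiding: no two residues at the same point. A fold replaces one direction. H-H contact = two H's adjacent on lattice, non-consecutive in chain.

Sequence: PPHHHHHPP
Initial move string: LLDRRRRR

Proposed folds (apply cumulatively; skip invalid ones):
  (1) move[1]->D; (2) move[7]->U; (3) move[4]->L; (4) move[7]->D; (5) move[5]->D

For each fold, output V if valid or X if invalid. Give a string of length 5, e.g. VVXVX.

Answer: VVXVV

Derivation:
Initial: LLDRRRRR -> [(0, 0), (-1, 0), (-2, 0), (-2, -1), (-1, -1), (0, -1), (1, -1), (2, -1), (3, -1)]
Fold 1: move[1]->D => LDDRRRRR VALID
Fold 2: move[7]->U => LDDRRRRU VALID
Fold 3: move[4]->L => LDDRLRRU INVALID (collision), skipped
Fold 4: move[7]->D => LDDRRRRD VALID
Fold 5: move[5]->D => LDDRRDRD VALID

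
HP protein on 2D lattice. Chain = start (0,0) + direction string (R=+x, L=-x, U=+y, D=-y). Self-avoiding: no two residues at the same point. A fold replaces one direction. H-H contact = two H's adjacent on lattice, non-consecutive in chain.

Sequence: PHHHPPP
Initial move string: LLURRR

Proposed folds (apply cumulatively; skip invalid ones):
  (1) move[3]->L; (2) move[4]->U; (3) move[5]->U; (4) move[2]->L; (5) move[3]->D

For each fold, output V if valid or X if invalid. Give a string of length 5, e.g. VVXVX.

Initial: LLURRR -> [(0, 0), (-1, 0), (-2, 0), (-2, 1), (-1, 1), (0, 1), (1, 1)]
Fold 1: move[3]->L => LLULRR INVALID (collision), skipped
Fold 2: move[4]->U => LLURUR VALID
Fold 3: move[5]->U => LLURUU VALID
Fold 4: move[2]->L => LLLRUU INVALID (collision), skipped
Fold 5: move[3]->D => LLUDUU INVALID (collision), skipped

Answer: XVVXX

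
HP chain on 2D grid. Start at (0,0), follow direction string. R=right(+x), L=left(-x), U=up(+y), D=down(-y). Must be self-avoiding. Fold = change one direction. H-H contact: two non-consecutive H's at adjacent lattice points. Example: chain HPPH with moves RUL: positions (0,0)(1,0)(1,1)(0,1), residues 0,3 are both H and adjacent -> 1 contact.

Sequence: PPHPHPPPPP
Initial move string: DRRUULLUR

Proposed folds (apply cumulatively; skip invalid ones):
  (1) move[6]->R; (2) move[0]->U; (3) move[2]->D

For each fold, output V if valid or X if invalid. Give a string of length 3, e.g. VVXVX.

Answer: XVX

Derivation:
Initial: DRRUULLUR -> [(0, 0), (0, -1), (1, -1), (2, -1), (2, 0), (2, 1), (1, 1), (0, 1), (0, 2), (1, 2)]
Fold 1: move[6]->R => DRRUULRUR INVALID (collision), skipped
Fold 2: move[0]->U => URRUULLUR VALID
Fold 3: move[2]->D => URDUULLUR INVALID (collision), skipped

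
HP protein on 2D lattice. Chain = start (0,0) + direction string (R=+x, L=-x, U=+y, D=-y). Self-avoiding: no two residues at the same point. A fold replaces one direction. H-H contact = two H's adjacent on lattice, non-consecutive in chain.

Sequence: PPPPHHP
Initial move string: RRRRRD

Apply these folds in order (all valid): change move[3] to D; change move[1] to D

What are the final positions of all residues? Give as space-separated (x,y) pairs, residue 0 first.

Initial moves: RRRRRD
Fold: move[3]->D => RRRDRD (positions: [(0, 0), (1, 0), (2, 0), (3, 0), (3, -1), (4, -1), (4, -2)])
Fold: move[1]->D => RDRDRD (positions: [(0, 0), (1, 0), (1, -1), (2, -1), (2, -2), (3, -2), (3, -3)])

Answer: (0,0) (1,0) (1,-1) (2,-1) (2,-2) (3,-2) (3,-3)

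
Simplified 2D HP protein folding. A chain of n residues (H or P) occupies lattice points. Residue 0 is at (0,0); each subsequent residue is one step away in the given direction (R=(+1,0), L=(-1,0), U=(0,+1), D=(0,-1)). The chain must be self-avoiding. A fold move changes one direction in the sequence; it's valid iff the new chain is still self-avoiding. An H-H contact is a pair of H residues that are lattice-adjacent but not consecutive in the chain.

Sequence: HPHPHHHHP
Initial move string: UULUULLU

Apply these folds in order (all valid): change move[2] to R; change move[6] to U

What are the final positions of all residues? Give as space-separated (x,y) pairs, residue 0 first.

Initial moves: UULUULLU
Fold: move[2]->R => UURUULLU (positions: [(0, 0), (0, 1), (0, 2), (1, 2), (1, 3), (1, 4), (0, 4), (-1, 4), (-1, 5)])
Fold: move[6]->U => UURUULUU (positions: [(0, 0), (0, 1), (0, 2), (1, 2), (1, 3), (1, 4), (0, 4), (0, 5), (0, 6)])

Answer: (0,0) (0,1) (0,2) (1,2) (1,3) (1,4) (0,4) (0,5) (0,6)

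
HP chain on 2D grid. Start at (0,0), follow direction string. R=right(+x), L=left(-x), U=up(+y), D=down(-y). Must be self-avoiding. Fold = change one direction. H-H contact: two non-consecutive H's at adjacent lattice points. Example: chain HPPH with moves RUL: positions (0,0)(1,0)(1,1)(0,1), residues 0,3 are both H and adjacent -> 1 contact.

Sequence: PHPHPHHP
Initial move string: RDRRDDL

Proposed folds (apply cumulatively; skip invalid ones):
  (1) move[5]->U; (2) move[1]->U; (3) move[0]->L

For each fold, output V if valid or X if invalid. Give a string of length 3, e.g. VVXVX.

Initial: RDRRDDL -> [(0, 0), (1, 0), (1, -1), (2, -1), (3, -1), (3, -2), (3, -3), (2, -3)]
Fold 1: move[5]->U => RDRRDUL INVALID (collision), skipped
Fold 2: move[1]->U => RURRDDL VALID
Fold 3: move[0]->L => LURRDDL VALID

Answer: XVV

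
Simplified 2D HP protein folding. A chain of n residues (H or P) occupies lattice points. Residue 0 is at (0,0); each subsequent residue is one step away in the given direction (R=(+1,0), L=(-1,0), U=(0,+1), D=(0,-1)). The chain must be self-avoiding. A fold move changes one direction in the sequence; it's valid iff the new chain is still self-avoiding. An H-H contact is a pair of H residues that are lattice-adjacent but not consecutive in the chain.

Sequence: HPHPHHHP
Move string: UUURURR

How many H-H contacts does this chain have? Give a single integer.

Answer: 0

Derivation:
Positions: [(0, 0), (0, 1), (0, 2), (0, 3), (1, 3), (1, 4), (2, 4), (3, 4)]
No H-H contacts found.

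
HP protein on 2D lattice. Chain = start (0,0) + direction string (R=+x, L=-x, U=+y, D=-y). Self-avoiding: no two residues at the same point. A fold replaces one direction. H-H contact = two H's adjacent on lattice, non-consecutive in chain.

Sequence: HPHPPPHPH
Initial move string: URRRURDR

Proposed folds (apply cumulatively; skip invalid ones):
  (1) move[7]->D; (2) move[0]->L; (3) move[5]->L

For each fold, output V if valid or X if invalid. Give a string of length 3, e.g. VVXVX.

Answer: VXX

Derivation:
Initial: URRRURDR -> [(0, 0), (0, 1), (1, 1), (2, 1), (3, 1), (3, 2), (4, 2), (4, 1), (5, 1)]
Fold 1: move[7]->D => URRRURDD VALID
Fold 2: move[0]->L => LRRRURDD INVALID (collision), skipped
Fold 3: move[5]->L => URRRULDD INVALID (collision), skipped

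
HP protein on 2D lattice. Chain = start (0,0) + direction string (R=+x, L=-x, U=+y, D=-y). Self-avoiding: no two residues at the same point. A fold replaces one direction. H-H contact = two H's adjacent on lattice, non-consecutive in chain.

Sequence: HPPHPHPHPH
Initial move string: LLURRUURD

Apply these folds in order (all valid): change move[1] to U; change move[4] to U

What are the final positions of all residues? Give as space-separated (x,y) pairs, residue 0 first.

Initial moves: LLURRUURD
Fold: move[1]->U => LUURRUURD (positions: [(0, 0), (-1, 0), (-1, 1), (-1, 2), (0, 2), (1, 2), (1, 3), (1, 4), (2, 4), (2, 3)])
Fold: move[4]->U => LUURUUURD (positions: [(0, 0), (-1, 0), (-1, 1), (-1, 2), (0, 2), (0, 3), (0, 4), (0, 5), (1, 5), (1, 4)])

Answer: (0,0) (-1,0) (-1,1) (-1,2) (0,2) (0,3) (0,4) (0,5) (1,5) (1,4)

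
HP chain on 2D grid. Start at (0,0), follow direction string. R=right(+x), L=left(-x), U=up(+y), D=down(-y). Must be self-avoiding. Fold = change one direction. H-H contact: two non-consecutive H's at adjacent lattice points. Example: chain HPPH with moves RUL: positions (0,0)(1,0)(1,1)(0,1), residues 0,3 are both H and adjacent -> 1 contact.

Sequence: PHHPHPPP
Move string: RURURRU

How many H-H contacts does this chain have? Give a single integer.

Answer: 0

Derivation:
Positions: [(0, 0), (1, 0), (1, 1), (2, 1), (2, 2), (3, 2), (4, 2), (4, 3)]
No H-H contacts found.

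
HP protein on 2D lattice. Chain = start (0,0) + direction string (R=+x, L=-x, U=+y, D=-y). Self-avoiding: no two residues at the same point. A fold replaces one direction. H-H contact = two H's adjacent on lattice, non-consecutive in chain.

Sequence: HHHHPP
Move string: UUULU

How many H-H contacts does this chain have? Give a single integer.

Answer: 0

Derivation:
Positions: [(0, 0), (0, 1), (0, 2), (0, 3), (-1, 3), (-1, 4)]
No H-H contacts found.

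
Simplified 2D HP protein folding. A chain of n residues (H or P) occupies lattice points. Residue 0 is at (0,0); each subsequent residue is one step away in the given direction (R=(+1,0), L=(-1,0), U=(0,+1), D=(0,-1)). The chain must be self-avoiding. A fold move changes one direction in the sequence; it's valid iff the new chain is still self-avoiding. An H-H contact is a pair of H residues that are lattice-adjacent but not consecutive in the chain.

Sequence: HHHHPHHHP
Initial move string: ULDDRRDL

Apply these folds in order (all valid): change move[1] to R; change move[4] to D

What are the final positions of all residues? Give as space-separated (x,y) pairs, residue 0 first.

Initial moves: ULDDRRDL
Fold: move[1]->R => URDDRRDL (positions: [(0, 0), (0, 1), (1, 1), (1, 0), (1, -1), (2, -1), (3, -1), (3, -2), (2, -2)])
Fold: move[4]->D => URDDDRDL (positions: [(0, 0), (0, 1), (1, 1), (1, 0), (1, -1), (1, -2), (2, -2), (2, -3), (1, -3)])

Answer: (0,0) (0,1) (1,1) (1,0) (1,-1) (1,-2) (2,-2) (2,-3) (1,-3)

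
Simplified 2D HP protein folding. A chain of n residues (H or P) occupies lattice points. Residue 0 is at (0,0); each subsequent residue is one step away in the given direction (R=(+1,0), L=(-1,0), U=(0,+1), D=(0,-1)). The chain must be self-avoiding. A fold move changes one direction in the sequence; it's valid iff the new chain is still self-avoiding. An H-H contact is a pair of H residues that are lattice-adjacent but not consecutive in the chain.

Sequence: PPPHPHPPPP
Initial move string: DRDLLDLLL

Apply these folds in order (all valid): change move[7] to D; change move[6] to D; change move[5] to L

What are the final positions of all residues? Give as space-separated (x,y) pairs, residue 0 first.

Answer: (0,0) (0,-1) (1,-1) (1,-2) (0,-2) (-1,-2) (-2,-2) (-2,-3) (-2,-4) (-3,-4)

Derivation:
Initial moves: DRDLLDLLL
Fold: move[7]->D => DRDLLDLDL (positions: [(0, 0), (0, -1), (1, -1), (1, -2), (0, -2), (-1, -2), (-1, -3), (-2, -3), (-2, -4), (-3, -4)])
Fold: move[6]->D => DRDLLDDDL (positions: [(0, 0), (0, -1), (1, -1), (1, -2), (0, -2), (-1, -2), (-1, -3), (-1, -4), (-1, -5), (-2, -5)])
Fold: move[5]->L => DRDLLLDDL (positions: [(0, 0), (0, -1), (1, -1), (1, -2), (0, -2), (-1, -2), (-2, -2), (-2, -3), (-2, -4), (-3, -4)])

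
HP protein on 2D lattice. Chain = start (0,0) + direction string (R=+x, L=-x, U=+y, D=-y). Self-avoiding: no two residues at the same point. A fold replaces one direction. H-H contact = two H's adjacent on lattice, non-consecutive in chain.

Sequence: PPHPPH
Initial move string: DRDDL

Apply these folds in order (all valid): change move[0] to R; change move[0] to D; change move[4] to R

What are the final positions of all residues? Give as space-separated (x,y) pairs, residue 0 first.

Answer: (0,0) (0,-1) (1,-1) (1,-2) (1,-3) (2,-3)

Derivation:
Initial moves: DRDDL
Fold: move[0]->R => RRDDL (positions: [(0, 0), (1, 0), (2, 0), (2, -1), (2, -2), (1, -2)])
Fold: move[0]->D => DRDDL (positions: [(0, 0), (0, -1), (1, -1), (1, -2), (1, -3), (0, -3)])
Fold: move[4]->R => DRDDR (positions: [(0, 0), (0, -1), (1, -1), (1, -2), (1, -3), (2, -3)])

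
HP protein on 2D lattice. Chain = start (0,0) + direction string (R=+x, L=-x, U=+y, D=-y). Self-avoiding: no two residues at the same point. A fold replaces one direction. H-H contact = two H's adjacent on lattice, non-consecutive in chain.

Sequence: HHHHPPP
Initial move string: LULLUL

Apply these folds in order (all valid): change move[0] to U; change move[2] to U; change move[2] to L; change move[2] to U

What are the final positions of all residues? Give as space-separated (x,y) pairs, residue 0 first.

Answer: (0,0) (0,1) (0,2) (0,3) (-1,3) (-1,4) (-2,4)

Derivation:
Initial moves: LULLUL
Fold: move[0]->U => UULLUL (positions: [(0, 0), (0, 1), (0, 2), (-1, 2), (-2, 2), (-2, 3), (-3, 3)])
Fold: move[2]->U => UUULUL (positions: [(0, 0), (0, 1), (0, 2), (0, 3), (-1, 3), (-1, 4), (-2, 4)])
Fold: move[2]->L => UULLUL (positions: [(0, 0), (0, 1), (0, 2), (-1, 2), (-2, 2), (-2, 3), (-3, 3)])
Fold: move[2]->U => UUULUL (positions: [(0, 0), (0, 1), (0, 2), (0, 3), (-1, 3), (-1, 4), (-2, 4)])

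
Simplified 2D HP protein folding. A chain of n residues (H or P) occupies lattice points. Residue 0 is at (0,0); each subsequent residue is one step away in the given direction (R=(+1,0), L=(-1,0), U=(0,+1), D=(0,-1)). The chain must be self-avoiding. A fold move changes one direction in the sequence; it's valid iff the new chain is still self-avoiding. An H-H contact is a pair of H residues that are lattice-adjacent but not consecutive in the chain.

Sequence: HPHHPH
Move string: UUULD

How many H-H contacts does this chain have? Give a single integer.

Answer: 1

Derivation:
Positions: [(0, 0), (0, 1), (0, 2), (0, 3), (-1, 3), (-1, 2)]
H-H contact: residue 2 @(0,2) - residue 5 @(-1, 2)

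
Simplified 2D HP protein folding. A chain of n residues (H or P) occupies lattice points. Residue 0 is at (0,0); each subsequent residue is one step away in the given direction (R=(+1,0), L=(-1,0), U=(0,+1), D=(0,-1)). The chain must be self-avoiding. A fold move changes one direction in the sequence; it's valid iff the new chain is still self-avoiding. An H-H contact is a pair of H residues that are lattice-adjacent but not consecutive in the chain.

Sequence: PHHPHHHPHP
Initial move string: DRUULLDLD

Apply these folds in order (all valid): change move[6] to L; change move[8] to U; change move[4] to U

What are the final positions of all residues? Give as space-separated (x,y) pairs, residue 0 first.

Answer: (0,0) (0,-1) (1,-1) (1,0) (1,1) (1,2) (0,2) (-1,2) (-2,2) (-2,3)

Derivation:
Initial moves: DRUULLDLD
Fold: move[6]->L => DRUULLLLD (positions: [(0, 0), (0, -1), (1, -1), (1, 0), (1, 1), (0, 1), (-1, 1), (-2, 1), (-3, 1), (-3, 0)])
Fold: move[8]->U => DRUULLLLU (positions: [(0, 0), (0, -1), (1, -1), (1, 0), (1, 1), (0, 1), (-1, 1), (-2, 1), (-3, 1), (-3, 2)])
Fold: move[4]->U => DRUUULLLU (positions: [(0, 0), (0, -1), (1, -1), (1, 0), (1, 1), (1, 2), (0, 2), (-1, 2), (-2, 2), (-2, 3)])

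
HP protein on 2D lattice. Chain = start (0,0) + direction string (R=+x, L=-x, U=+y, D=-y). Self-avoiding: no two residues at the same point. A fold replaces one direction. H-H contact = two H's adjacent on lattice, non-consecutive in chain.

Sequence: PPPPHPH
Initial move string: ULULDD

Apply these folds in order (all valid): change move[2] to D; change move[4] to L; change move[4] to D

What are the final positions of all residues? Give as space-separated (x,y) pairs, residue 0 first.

Initial moves: ULULDD
Fold: move[2]->D => ULDLDD (positions: [(0, 0), (0, 1), (-1, 1), (-1, 0), (-2, 0), (-2, -1), (-2, -2)])
Fold: move[4]->L => ULDLLD (positions: [(0, 0), (0, 1), (-1, 1), (-1, 0), (-2, 0), (-3, 0), (-3, -1)])
Fold: move[4]->D => ULDLDD (positions: [(0, 0), (0, 1), (-1, 1), (-1, 0), (-2, 0), (-2, -1), (-2, -2)])

Answer: (0,0) (0,1) (-1,1) (-1,0) (-2,0) (-2,-1) (-2,-2)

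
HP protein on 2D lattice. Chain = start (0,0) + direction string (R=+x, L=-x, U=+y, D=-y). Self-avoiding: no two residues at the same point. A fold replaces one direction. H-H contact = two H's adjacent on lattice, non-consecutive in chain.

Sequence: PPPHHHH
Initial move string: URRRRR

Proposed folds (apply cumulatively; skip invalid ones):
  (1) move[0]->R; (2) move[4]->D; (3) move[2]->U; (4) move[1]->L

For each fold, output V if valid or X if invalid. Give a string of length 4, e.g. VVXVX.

Answer: VVVX

Derivation:
Initial: URRRRR -> [(0, 0), (0, 1), (1, 1), (2, 1), (3, 1), (4, 1), (5, 1)]
Fold 1: move[0]->R => RRRRRR VALID
Fold 2: move[4]->D => RRRRDR VALID
Fold 3: move[2]->U => RRURDR VALID
Fold 4: move[1]->L => RLURDR INVALID (collision), skipped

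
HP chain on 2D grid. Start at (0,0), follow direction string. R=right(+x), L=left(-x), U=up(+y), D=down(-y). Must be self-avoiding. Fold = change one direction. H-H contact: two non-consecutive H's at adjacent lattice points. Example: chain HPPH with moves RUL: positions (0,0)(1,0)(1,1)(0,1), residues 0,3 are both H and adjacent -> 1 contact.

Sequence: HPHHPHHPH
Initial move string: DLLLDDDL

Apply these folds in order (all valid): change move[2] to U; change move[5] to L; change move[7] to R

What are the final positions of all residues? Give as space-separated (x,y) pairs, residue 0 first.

Answer: (0,0) (0,-1) (-1,-1) (-1,0) (-2,0) (-2,-1) (-3,-1) (-3,-2) (-2,-2)

Derivation:
Initial moves: DLLLDDDL
Fold: move[2]->U => DLULDDDL (positions: [(0, 0), (0, -1), (-1, -1), (-1, 0), (-2, 0), (-2, -1), (-2, -2), (-2, -3), (-3, -3)])
Fold: move[5]->L => DLULDLDL (positions: [(0, 0), (0, -1), (-1, -1), (-1, 0), (-2, 0), (-2, -1), (-3, -1), (-3, -2), (-4, -2)])
Fold: move[7]->R => DLULDLDR (positions: [(0, 0), (0, -1), (-1, -1), (-1, 0), (-2, 0), (-2, -1), (-3, -1), (-3, -2), (-2, -2)])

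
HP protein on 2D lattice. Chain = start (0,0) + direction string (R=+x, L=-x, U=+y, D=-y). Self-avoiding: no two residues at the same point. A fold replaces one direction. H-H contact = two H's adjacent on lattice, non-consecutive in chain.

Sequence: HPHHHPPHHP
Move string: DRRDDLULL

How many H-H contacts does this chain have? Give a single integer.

Positions: [(0, 0), (0, -1), (1, -1), (2, -1), (2, -2), (2, -3), (1, -3), (1, -2), (0, -2), (-1, -2)]
H-H contact: residue 2 @(1,-1) - residue 7 @(1, -2)
H-H contact: residue 4 @(2,-2) - residue 7 @(1, -2)

Answer: 2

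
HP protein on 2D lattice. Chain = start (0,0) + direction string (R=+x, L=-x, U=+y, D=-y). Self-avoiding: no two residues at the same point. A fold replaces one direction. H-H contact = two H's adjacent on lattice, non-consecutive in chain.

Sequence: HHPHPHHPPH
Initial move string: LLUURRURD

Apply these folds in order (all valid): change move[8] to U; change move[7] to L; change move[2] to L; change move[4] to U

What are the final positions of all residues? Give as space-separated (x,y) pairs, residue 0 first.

Initial moves: LLUURRURD
Fold: move[8]->U => LLUURRURU (positions: [(0, 0), (-1, 0), (-2, 0), (-2, 1), (-2, 2), (-1, 2), (0, 2), (0, 3), (1, 3), (1, 4)])
Fold: move[7]->L => LLUURRULU (positions: [(0, 0), (-1, 0), (-2, 0), (-2, 1), (-2, 2), (-1, 2), (0, 2), (0, 3), (-1, 3), (-1, 4)])
Fold: move[2]->L => LLLURRULU (positions: [(0, 0), (-1, 0), (-2, 0), (-3, 0), (-3, 1), (-2, 1), (-1, 1), (-1, 2), (-2, 2), (-2, 3)])
Fold: move[4]->U => LLLUURULU (positions: [(0, 0), (-1, 0), (-2, 0), (-3, 0), (-3, 1), (-3, 2), (-2, 2), (-2, 3), (-3, 3), (-3, 4)])

Answer: (0,0) (-1,0) (-2,0) (-3,0) (-3,1) (-3,2) (-2,2) (-2,3) (-3,3) (-3,4)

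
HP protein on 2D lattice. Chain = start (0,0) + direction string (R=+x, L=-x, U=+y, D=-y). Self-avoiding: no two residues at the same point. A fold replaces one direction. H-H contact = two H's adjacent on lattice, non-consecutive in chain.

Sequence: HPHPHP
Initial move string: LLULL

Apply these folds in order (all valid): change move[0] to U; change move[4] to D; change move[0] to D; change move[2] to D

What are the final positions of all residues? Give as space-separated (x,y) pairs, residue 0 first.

Answer: (0,0) (0,-1) (-1,-1) (-1,-2) (-2,-2) (-2,-3)

Derivation:
Initial moves: LLULL
Fold: move[0]->U => ULULL (positions: [(0, 0), (0, 1), (-1, 1), (-1, 2), (-2, 2), (-3, 2)])
Fold: move[4]->D => ULULD (positions: [(0, 0), (0, 1), (-1, 1), (-1, 2), (-2, 2), (-2, 1)])
Fold: move[0]->D => DLULD (positions: [(0, 0), (0, -1), (-1, -1), (-1, 0), (-2, 0), (-2, -1)])
Fold: move[2]->D => DLDLD (positions: [(0, 0), (0, -1), (-1, -1), (-1, -2), (-2, -2), (-2, -3)])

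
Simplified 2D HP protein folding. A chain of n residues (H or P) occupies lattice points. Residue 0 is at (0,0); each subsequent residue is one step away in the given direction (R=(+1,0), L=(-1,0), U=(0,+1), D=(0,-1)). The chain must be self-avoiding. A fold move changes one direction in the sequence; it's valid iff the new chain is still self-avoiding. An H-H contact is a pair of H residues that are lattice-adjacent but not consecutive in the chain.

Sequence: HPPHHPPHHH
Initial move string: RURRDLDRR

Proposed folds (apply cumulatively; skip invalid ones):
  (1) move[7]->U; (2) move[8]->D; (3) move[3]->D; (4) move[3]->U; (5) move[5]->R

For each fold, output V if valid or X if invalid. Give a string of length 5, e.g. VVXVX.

Initial: RURRDLDRR -> [(0, 0), (1, 0), (1, 1), (2, 1), (3, 1), (3, 0), (2, 0), (2, -1), (3, -1), (4, -1)]
Fold 1: move[7]->U => RURRDLDUR INVALID (collision), skipped
Fold 2: move[8]->D => RURRDLDRD VALID
Fold 3: move[3]->D => RURDDLDRD VALID
Fold 4: move[3]->U => RURUDLDRD INVALID (collision), skipped
Fold 5: move[5]->R => RURDDRDRD VALID

Answer: XVVXV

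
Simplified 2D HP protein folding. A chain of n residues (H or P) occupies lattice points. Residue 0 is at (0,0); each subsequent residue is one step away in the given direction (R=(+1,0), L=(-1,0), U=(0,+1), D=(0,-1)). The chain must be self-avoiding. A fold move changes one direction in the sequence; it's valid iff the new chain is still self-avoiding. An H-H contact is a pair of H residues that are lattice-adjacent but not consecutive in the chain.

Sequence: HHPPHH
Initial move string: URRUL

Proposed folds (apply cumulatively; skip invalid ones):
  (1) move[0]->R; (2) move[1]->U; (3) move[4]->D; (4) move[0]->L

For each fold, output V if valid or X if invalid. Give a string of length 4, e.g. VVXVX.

Initial: URRUL -> [(0, 0), (0, 1), (1, 1), (2, 1), (2, 2), (1, 2)]
Fold 1: move[0]->R => RRRUL VALID
Fold 2: move[1]->U => RURUL VALID
Fold 3: move[4]->D => RURUD INVALID (collision), skipped
Fold 4: move[0]->L => LURUL VALID

Answer: VVXV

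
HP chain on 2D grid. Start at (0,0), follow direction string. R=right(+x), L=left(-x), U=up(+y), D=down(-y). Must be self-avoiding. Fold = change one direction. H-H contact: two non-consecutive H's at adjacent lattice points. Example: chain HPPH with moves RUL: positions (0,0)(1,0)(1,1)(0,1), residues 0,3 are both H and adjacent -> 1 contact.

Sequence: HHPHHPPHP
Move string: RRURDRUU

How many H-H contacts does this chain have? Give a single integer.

Answer: 1

Derivation:
Positions: [(0, 0), (1, 0), (2, 0), (2, 1), (3, 1), (3, 0), (4, 0), (4, 1), (4, 2)]
H-H contact: residue 4 @(3,1) - residue 7 @(4, 1)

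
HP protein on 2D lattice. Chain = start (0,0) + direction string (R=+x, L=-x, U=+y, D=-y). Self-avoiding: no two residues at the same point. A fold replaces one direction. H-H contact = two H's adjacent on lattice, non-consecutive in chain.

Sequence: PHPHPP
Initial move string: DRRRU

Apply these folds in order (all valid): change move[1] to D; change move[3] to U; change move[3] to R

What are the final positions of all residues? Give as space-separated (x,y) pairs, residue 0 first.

Initial moves: DRRRU
Fold: move[1]->D => DDRRU (positions: [(0, 0), (0, -1), (0, -2), (1, -2), (2, -2), (2, -1)])
Fold: move[3]->U => DDRUU (positions: [(0, 0), (0, -1), (0, -2), (1, -2), (1, -1), (1, 0)])
Fold: move[3]->R => DDRRU (positions: [(0, 0), (0, -1), (0, -2), (1, -2), (2, -2), (2, -1)])

Answer: (0,0) (0,-1) (0,-2) (1,-2) (2,-2) (2,-1)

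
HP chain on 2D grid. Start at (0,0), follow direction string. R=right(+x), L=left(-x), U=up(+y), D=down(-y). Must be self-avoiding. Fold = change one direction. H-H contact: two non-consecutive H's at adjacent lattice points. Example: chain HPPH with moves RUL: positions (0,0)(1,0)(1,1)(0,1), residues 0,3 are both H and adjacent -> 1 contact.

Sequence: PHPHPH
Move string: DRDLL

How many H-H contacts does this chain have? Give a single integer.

Answer: 0

Derivation:
Positions: [(0, 0), (0, -1), (1, -1), (1, -2), (0, -2), (-1, -2)]
No H-H contacts found.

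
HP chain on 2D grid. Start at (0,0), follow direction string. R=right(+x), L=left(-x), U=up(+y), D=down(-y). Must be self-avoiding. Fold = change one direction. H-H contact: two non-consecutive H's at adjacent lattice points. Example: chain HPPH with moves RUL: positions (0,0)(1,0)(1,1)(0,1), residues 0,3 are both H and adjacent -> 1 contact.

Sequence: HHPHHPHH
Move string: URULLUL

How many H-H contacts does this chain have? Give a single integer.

Answer: 1

Derivation:
Positions: [(0, 0), (0, 1), (1, 1), (1, 2), (0, 2), (-1, 2), (-1, 3), (-2, 3)]
H-H contact: residue 1 @(0,1) - residue 4 @(0, 2)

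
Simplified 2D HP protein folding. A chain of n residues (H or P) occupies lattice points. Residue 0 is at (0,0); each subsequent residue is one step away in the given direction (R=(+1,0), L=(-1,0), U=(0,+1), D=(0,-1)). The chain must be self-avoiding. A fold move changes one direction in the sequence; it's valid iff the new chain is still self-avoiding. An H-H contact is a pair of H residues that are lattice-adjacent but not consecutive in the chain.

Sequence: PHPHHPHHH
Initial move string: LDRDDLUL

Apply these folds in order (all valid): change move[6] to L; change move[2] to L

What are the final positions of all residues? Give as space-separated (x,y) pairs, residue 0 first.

Initial moves: LDRDDLUL
Fold: move[6]->L => LDRDDLLL (positions: [(0, 0), (-1, 0), (-1, -1), (0, -1), (0, -2), (0, -3), (-1, -3), (-2, -3), (-3, -3)])
Fold: move[2]->L => LDLDDLLL (positions: [(0, 0), (-1, 0), (-1, -1), (-2, -1), (-2, -2), (-2, -3), (-3, -3), (-4, -3), (-5, -3)])

Answer: (0,0) (-1,0) (-1,-1) (-2,-1) (-2,-2) (-2,-3) (-3,-3) (-4,-3) (-5,-3)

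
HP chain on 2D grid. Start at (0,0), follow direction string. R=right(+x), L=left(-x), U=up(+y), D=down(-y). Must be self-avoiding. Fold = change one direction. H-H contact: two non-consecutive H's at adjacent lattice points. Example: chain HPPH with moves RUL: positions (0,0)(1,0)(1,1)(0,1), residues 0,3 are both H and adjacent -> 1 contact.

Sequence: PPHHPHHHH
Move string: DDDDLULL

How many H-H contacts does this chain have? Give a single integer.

Positions: [(0, 0), (0, -1), (0, -2), (0, -3), (0, -4), (-1, -4), (-1, -3), (-2, -3), (-3, -3)]
H-H contact: residue 3 @(0,-3) - residue 6 @(-1, -3)

Answer: 1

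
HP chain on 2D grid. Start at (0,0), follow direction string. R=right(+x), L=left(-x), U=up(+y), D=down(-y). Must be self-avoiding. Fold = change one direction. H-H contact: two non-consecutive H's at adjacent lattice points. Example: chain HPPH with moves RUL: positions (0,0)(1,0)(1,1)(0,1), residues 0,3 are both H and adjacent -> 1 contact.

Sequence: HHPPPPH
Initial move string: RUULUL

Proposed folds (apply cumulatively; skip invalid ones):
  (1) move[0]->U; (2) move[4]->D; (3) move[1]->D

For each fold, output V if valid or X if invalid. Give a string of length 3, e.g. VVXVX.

Initial: RUULUL -> [(0, 0), (1, 0), (1, 1), (1, 2), (0, 2), (0, 3), (-1, 3)]
Fold 1: move[0]->U => UUULUL VALID
Fold 2: move[4]->D => UUULDL VALID
Fold 3: move[1]->D => UDULDL INVALID (collision), skipped

Answer: VVX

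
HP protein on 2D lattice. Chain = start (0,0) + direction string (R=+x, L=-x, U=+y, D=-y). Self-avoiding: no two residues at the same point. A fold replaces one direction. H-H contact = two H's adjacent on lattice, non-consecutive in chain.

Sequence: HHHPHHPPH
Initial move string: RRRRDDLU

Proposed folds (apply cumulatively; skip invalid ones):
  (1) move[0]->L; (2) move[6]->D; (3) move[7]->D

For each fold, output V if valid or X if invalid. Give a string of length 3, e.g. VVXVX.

Initial: RRRRDDLU -> [(0, 0), (1, 0), (2, 0), (3, 0), (4, 0), (4, -1), (4, -2), (3, -2), (3, -1)]
Fold 1: move[0]->L => LRRRDDLU INVALID (collision), skipped
Fold 2: move[6]->D => RRRRDDDU INVALID (collision), skipped
Fold 3: move[7]->D => RRRRDDLD VALID

Answer: XXV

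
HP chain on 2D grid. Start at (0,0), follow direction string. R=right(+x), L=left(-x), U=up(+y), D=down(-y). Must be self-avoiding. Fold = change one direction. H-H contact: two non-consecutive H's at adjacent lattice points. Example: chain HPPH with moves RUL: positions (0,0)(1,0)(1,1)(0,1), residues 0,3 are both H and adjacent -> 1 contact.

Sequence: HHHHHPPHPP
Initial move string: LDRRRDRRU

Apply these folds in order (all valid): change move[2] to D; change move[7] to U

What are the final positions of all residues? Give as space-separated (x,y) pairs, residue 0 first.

Initial moves: LDRRRDRRU
Fold: move[2]->D => LDDRRDRRU (positions: [(0, 0), (-1, 0), (-1, -1), (-1, -2), (0, -2), (1, -2), (1, -3), (2, -3), (3, -3), (3, -2)])
Fold: move[7]->U => LDDRRDRUU (positions: [(0, 0), (-1, 0), (-1, -1), (-1, -2), (0, -2), (1, -2), (1, -3), (2, -3), (2, -2), (2, -1)])

Answer: (0,0) (-1,0) (-1,-1) (-1,-2) (0,-2) (1,-2) (1,-3) (2,-3) (2,-2) (2,-1)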